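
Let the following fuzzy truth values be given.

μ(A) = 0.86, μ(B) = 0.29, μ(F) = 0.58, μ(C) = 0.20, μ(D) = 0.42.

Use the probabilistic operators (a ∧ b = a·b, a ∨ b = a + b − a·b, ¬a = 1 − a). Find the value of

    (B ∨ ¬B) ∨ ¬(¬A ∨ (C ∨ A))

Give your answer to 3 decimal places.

¬B = 1 − 0.2900 = 0.7100
B ∨ ¬B = a + b − a·b on (0.2900, 0.7100) = 0.7941
¬A = 1 − 0.8600 = 0.1400
C ∨ A = a + b − a·b on (0.2000, 0.8600) = 0.8880
¬A ∨ (C ∨ A) = a + b − a·b on (0.1400, 0.8880) = 0.9037
¬(¬A ∨ (C ∨ A)) = 1 − 0.9037 = 0.0963
(B ∨ ¬B) ∨ ¬(¬A ∨ (C ∨ A)) = a + b − a·b on (0.7941, 0.0963) = 0.8139

0.814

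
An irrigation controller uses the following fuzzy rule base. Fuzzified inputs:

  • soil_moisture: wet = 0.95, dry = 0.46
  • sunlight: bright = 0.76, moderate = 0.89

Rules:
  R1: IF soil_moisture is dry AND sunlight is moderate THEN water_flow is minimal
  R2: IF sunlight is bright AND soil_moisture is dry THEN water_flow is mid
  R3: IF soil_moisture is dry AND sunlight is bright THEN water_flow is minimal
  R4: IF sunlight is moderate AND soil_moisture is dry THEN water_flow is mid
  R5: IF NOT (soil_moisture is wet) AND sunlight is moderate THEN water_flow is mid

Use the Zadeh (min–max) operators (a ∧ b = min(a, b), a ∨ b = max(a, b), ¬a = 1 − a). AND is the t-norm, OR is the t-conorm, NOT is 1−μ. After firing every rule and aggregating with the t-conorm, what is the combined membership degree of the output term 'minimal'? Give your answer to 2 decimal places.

0.46

R1: dry=0.46, moderate=0.89; AND[min(a, b)] → w = 0.46
R2: bright=0.76, dry=0.46; AND[min(a, b)] → w = 0.46
R3: dry=0.46, bright=0.76; AND[min(a, b)] → w = 0.46
R4: moderate=0.89, dry=0.46; AND[min(a, b)] → w = 0.46
R5: ¬wet=1−0.95=0.05, moderate=0.89; AND[min(a, b)] → w = 0.05
Rules with consequent 'minimal': {R1, R3} → strengths 0.46, 0.46
Aggregate via t-conorm [max(a, b)]: 0.46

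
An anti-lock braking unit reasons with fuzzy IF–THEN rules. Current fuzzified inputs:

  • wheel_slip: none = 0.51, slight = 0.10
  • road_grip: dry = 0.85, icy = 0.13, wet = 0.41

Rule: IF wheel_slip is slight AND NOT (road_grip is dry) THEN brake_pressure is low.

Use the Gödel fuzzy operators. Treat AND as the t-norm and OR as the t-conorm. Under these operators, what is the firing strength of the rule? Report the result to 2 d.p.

0.10

firing strength: slight=0.10, ¬dry=1−0.85=0.15; AND[min(a, b)] → w = 0.10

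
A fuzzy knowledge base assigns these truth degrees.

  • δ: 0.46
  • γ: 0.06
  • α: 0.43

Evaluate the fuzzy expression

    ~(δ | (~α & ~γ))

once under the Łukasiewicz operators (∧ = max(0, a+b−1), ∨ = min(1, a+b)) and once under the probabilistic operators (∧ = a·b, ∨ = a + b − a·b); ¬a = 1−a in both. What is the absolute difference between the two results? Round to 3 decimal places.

0.221

Under Łukasiewicz:
  ~α = 1 − 0.43 = 0.57
  ~γ = 1 − 0.06 = 0.94
  ~α & ~γ = max(0, a+b−1) on (0.57, 0.94) = 0.51
  δ | (~α & ~γ) = min(1, a+b) on (0.46, 0.51) = 0.97
  ~(δ | (~α & ~γ)) = 1 − 0.97 = 0.03
  → value = 0.0300
Under probabilistic:
  ~α = 1 − 0.4300 = 0.5700
  ~γ = 1 − 0.0600 = 0.9400
  ~α & ~γ = a·b on (0.5700, 0.9400) = 0.5358
  δ | (~α & ~γ) = a + b − a·b on (0.4600, 0.5358) = 0.7493
  ~(δ | (~α & ~γ)) = 1 − 0.7493 = 0.2507
  → value = 0.2507
|0.0300 − 0.2507| = 0.221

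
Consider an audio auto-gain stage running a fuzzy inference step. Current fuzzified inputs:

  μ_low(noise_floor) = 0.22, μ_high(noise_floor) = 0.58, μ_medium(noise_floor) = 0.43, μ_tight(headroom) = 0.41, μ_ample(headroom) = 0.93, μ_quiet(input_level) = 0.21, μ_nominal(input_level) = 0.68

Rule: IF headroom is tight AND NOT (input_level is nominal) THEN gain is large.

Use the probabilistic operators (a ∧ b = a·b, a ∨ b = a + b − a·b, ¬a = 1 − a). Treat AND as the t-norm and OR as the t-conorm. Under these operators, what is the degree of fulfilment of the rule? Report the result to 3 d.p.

firing strength: tight=0.41, ¬nominal=1−0.68=0.32; AND[a·b] → w = 0.1312

0.131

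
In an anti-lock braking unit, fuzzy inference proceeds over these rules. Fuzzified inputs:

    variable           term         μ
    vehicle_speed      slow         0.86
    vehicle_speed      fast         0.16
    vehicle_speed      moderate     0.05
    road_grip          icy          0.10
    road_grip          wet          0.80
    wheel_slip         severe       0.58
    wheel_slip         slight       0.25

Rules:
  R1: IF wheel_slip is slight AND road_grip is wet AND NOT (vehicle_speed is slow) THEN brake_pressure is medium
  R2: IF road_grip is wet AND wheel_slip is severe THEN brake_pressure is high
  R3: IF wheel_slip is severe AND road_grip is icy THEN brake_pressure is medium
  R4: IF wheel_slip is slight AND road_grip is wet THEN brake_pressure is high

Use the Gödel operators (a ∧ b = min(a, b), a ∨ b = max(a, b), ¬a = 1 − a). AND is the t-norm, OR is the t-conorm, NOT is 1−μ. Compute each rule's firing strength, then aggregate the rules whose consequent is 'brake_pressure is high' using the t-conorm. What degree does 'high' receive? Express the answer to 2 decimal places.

0.58

R1: slight=0.25, wet=0.80, ¬slow=1−0.86=0.14; AND[min(a, b)] → w = 0.14
R2: wet=0.80, severe=0.58; AND[min(a, b)] → w = 0.58
R3: severe=0.58, icy=0.10; AND[min(a, b)] → w = 0.10
R4: slight=0.25, wet=0.80; AND[min(a, b)] → w = 0.25
Rules with consequent 'high': {R2, R4} → strengths 0.58, 0.25
Aggregate via t-conorm [max(a, b)]: 0.58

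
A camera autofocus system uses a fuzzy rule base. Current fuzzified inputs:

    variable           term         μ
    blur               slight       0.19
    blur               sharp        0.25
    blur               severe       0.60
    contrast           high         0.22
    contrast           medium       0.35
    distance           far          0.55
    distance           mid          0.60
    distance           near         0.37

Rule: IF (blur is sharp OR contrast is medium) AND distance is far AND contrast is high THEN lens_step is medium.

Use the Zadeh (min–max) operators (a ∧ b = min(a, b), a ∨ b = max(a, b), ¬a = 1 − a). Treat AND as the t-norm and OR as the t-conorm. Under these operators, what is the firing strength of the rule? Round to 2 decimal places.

firing strength: (sharp=0.25 OR medium=0.35) = 0.35; AND[min(a, b)] with far=0.55, high=0.22 → w = 0.22

0.22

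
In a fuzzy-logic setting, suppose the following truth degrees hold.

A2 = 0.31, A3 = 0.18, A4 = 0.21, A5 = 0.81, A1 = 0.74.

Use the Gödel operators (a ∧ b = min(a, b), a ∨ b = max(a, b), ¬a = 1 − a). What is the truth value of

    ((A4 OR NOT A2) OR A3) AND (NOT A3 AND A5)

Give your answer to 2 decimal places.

0.69

NOT A2 = 1 − 0.31 = 0.69
A4 OR NOT A2 = max(a, b) on (0.21, 0.69) = 0.69
(A4 OR NOT A2) OR A3 = max(a, b) on (0.69, 0.18) = 0.69
NOT A3 = 1 − 0.18 = 0.82
NOT A3 AND A5 = min(a, b) on (0.82, 0.81) = 0.81
((A4 OR NOT A2) OR A3) AND (NOT A3 AND A5) = min(a, b) on (0.69, 0.81) = 0.69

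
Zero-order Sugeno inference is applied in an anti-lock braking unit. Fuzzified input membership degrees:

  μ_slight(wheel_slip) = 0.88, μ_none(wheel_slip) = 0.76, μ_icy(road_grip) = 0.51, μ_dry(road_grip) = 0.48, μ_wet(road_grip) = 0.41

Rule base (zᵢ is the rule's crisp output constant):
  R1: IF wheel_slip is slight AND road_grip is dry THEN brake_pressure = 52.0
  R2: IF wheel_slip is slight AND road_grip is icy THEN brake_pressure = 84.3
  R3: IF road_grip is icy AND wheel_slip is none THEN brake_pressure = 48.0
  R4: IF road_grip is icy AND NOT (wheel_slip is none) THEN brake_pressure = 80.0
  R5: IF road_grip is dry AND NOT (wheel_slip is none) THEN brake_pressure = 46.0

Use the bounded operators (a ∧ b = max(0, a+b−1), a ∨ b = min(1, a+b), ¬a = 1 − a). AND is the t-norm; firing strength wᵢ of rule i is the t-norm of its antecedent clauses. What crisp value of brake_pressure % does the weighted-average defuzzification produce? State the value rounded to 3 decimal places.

R1 (z=52.0): slight=0.88, dry=0.48; AND[max(0, a+b−1)] → w = 0.36
R2 (z=84.3): slight=0.88, icy=0.51; AND[max(0, a+b−1)] → w = 0.39
R3 (z=48.0): icy=0.51, none=0.76; AND[max(0, a+b−1)] → w = 0.27
R4 (z=80.0): icy=0.51, ¬none=1−0.76=0.24; AND[max(0, a+b−1)] → w = 0.00
R5 (z=46.0): dry=0.48, ¬none=1−0.76=0.24; AND[max(0, a+b−1)] → w = 0.00
Weighted average = (0.36·52.0 + 0.39·84.3 + 0.27·48.0 + 0.00·80.0 + 0.00·46.0) / (0.36 + 0.39 + 0.27 + 0.00 + 0.00)
  = 64.5570 / 1.0200 = 63.291

63.291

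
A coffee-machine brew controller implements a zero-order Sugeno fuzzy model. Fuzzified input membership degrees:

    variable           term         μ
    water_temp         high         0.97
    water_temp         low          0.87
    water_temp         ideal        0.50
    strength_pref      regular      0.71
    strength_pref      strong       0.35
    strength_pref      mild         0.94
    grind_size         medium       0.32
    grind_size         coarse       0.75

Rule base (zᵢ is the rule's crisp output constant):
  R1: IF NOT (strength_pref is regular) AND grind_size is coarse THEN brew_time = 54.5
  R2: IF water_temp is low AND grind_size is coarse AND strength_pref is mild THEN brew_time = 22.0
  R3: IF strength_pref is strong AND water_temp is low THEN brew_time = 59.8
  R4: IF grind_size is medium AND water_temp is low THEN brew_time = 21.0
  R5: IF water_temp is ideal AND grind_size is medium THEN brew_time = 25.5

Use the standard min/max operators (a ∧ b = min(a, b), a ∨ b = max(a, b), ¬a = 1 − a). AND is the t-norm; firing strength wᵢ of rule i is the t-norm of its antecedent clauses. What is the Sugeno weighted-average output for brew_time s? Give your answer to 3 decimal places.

33.554

R1 (z=54.5): ¬regular=1−0.71=0.29, coarse=0.75; AND[min(a, b)] → w = 0.29
R2 (z=22.0): low=0.87, coarse=0.75, mild=0.94; AND[min(a, b)] → w = 0.75
R3 (z=59.8): strong=0.35, low=0.87; AND[min(a, b)] → w = 0.35
R4 (z=21.0): medium=0.32, low=0.87; AND[min(a, b)] → w = 0.32
R5 (z=25.5): ideal=0.50, medium=0.32; AND[min(a, b)] → w = 0.32
Weighted average = (0.29·54.5 + 0.75·22.0 + 0.35·59.8 + 0.32·21.0 + 0.32·25.5) / (0.29 + 0.75 + 0.35 + 0.32 + 0.32)
  = 68.1150 / 2.0300 = 33.554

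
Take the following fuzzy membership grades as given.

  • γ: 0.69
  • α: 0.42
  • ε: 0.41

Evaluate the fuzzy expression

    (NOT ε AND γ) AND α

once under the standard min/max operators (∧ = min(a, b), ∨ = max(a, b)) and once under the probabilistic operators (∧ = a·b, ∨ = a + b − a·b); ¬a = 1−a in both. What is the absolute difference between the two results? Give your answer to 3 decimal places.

0.249

Under standard min/max:
  NOT ε = 1 − 0.41 = 0.59
  NOT ε AND γ = min(a, b) on (0.59, 0.69) = 0.59
  (NOT ε AND γ) AND α = min(a, b) on (0.59, 0.42) = 0.42
  → value = 0.4200
Under probabilistic:
  NOT ε = 1 − 0.4100 = 0.5900
  NOT ε AND γ = a·b on (0.5900, 0.6900) = 0.4071
  (NOT ε AND γ) AND α = a·b on (0.4071, 0.4200) = 0.1710
  → value = 0.1710
|0.4200 − 0.1710| = 0.249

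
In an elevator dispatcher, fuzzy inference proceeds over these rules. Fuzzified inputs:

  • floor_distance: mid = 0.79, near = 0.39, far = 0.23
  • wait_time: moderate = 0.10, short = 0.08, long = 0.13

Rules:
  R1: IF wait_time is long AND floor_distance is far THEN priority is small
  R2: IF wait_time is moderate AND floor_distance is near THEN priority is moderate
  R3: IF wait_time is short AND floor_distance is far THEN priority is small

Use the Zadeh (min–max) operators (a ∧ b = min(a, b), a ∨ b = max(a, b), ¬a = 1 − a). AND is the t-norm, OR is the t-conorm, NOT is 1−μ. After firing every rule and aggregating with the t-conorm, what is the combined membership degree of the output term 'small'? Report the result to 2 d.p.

R1: long=0.13, far=0.23; AND[min(a, b)] → w = 0.13
R2: moderate=0.10, near=0.39; AND[min(a, b)] → w = 0.10
R3: short=0.08, far=0.23; AND[min(a, b)] → w = 0.08
Rules with consequent 'small': {R1, R3} → strengths 0.13, 0.08
Aggregate via t-conorm [max(a, b)]: 0.13

0.13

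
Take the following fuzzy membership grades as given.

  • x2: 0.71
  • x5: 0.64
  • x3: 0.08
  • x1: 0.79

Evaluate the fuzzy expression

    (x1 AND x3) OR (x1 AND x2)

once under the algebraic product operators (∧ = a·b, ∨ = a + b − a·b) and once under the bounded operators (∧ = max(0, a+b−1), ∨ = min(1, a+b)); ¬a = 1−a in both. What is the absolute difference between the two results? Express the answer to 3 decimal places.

0.089

Under algebraic product:
  x1 AND x3 = a·b on (0.7900, 0.0800) = 0.0632
  x1 AND x2 = a·b on (0.7900, 0.7100) = 0.5609
  (x1 AND x3) OR (x1 AND x2) = a + b − a·b on (0.0632, 0.5609) = 0.5887
  → value = 0.5887
Under bounded:
  x1 AND x3 = max(0, a+b−1) on (0.79, 0.08) = 0.00
  x1 AND x2 = max(0, a+b−1) on (0.79, 0.71) = 0.50
  (x1 AND x3) OR (x1 AND x2) = min(1, a+b) on (0.00, 0.50) = 0.50
  → value = 0.5000
|0.5887 − 0.5000| = 0.089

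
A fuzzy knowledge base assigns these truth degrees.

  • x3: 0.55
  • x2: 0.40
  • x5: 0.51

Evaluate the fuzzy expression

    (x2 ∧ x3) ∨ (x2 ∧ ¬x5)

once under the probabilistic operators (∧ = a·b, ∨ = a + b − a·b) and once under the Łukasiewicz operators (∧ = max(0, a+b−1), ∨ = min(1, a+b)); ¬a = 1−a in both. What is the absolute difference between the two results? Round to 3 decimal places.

Under probabilistic:
  x2 ∧ x3 = a·b on (0.4000, 0.5500) = 0.2200
  ¬x5 = 1 − 0.5100 = 0.4900
  x2 ∧ ¬x5 = a·b on (0.4000, 0.4900) = 0.1960
  (x2 ∧ x3) ∨ (x2 ∧ ¬x5) = a + b − a·b on (0.2200, 0.1960) = 0.3729
  → value = 0.3729
Under Łukasiewicz:
  x2 ∧ x3 = max(0, a+b−1) on (0.40, 0.55) = 0.00
  ¬x5 = 1 − 0.51 = 0.49
  x2 ∧ ¬x5 = max(0, a+b−1) on (0.40, 0.49) = 0.00
  (x2 ∧ x3) ∨ (x2 ∧ ¬x5) = min(1, a+b) on (0.00, 0.00) = 0.00
  → value = 0.0000
|0.3729 − 0.0000| = 0.373

0.373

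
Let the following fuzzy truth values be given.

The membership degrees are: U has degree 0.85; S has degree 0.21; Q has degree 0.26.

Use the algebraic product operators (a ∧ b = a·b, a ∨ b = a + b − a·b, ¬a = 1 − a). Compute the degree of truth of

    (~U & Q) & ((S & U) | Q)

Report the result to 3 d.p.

~U = 1 − 0.8500 = 0.1500
~U & Q = a·b on (0.1500, 0.2600) = 0.0390
S & U = a·b on (0.2100, 0.8500) = 0.1785
(S & U) | Q = a + b − a·b on (0.1785, 0.2600) = 0.3921
(~U & Q) & ((S & U) | Q) = a·b on (0.0390, 0.3921) = 0.0153

0.015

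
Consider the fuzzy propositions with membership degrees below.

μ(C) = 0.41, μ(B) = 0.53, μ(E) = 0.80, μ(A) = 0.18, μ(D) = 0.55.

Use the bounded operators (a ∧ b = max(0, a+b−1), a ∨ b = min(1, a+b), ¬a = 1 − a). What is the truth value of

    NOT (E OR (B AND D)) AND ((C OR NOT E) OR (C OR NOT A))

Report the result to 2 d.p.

B AND D = max(0, a+b−1) on (0.53, 0.55) = 0.08
E OR (B AND D) = min(1, a+b) on (0.80, 0.08) = 0.88
NOT (E OR (B AND D)) = 1 − 0.88 = 0.12
NOT E = 1 − 0.80 = 0.20
C OR NOT E = min(1, a+b) on (0.41, 0.20) = 0.61
NOT A = 1 − 0.18 = 0.82
C OR NOT A = min(1, a+b) on (0.41, 0.82) = 1.00
(C OR NOT E) OR (C OR NOT A) = min(1, a+b) on (0.61, 1.00) = 1.00
NOT (E OR (B AND D)) AND ((C OR NOT E) OR (C OR NOT A)) = max(0, a+b−1) on (0.12, 1.00) = 0.12

0.12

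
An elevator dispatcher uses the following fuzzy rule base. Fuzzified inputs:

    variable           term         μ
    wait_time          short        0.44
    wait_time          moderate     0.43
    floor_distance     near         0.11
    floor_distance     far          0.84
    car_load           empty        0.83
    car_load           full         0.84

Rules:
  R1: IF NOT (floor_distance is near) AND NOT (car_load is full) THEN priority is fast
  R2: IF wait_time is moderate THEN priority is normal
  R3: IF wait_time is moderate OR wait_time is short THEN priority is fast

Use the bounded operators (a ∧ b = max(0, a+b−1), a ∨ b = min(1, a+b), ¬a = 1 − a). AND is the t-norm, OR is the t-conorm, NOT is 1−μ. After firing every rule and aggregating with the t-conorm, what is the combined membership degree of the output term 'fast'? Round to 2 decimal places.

0.92

R1: ¬near=1−0.11=0.89, ¬full=1−0.84=0.16; AND[max(0, a+b−1)] → w = 0.05
R2: moderate=0.43 → w = 0.43
R3: moderate=0.43, short=0.44; OR[min(1, a+b)] → w = 0.87
Rules with consequent 'fast': {R1, R3} → strengths 0.05, 0.87
Aggregate via t-conorm [min(1, a+b)]: 0.92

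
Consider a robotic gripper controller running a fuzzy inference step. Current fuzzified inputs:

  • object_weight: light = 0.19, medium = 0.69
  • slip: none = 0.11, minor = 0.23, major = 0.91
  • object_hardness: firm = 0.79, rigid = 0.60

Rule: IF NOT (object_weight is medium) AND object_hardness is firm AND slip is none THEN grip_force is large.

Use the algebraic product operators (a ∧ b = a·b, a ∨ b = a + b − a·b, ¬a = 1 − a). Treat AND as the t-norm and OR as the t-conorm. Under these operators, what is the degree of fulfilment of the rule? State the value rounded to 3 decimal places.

firing strength: ¬medium=1−0.69=0.31, firm=0.79, none=0.11; AND[a·b] → w = 0.0269

0.027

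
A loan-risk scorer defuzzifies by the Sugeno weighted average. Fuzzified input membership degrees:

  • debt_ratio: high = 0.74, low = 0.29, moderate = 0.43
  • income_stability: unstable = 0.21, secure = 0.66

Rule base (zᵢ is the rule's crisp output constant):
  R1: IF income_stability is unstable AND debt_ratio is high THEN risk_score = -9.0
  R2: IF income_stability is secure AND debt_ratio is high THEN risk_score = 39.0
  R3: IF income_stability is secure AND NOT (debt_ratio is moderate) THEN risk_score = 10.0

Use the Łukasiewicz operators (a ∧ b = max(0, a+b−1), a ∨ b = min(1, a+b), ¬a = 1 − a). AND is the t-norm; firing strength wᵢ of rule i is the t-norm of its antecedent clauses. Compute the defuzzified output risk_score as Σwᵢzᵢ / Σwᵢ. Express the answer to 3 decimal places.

28.413

R1 (z=-9.0): unstable=0.21, high=0.74; AND[max(0, a+b−1)] → w = 0.00
R2 (z=39.0): secure=0.66, high=0.74; AND[max(0, a+b−1)] → w = 0.40
R3 (z=10.0): secure=0.66, ¬moderate=1−0.43=0.57; AND[max(0, a+b−1)] → w = 0.23
Weighted average = (0.00·-9.0 + 0.40·39.0 + 0.23·10.0) / (0.00 + 0.40 + 0.23)
  = 17.9000 / 0.6300 = 28.413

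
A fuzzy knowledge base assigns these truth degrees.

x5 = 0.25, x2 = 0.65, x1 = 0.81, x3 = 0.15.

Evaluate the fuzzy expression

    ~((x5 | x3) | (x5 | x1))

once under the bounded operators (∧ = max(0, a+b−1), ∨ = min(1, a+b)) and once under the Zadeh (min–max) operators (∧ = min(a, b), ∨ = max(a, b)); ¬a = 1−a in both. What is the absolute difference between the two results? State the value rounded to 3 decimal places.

Under bounded:
  x5 | x3 = min(1, a+b) on (0.25, 0.15) = 0.40
  x5 | x1 = min(1, a+b) on (0.25, 0.81) = 1.00
  (x5 | x3) | (x5 | x1) = min(1, a+b) on (0.40, 1.00) = 1.00
  ~((x5 | x3) | (x5 | x1)) = 1 − 1.00 = 0.00
  → value = 0.0000
Under Zadeh (min–max):
  x5 | x3 = max(a, b) on (0.25, 0.15) = 0.25
  x5 | x1 = max(a, b) on (0.25, 0.81) = 0.81
  (x5 | x3) | (x5 | x1) = max(a, b) on (0.25, 0.81) = 0.81
  ~((x5 | x3) | (x5 | x1)) = 1 − 0.81 = 0.19
  → value = 0.1900
|0.0000 − 0.1900| = 0.190

0.190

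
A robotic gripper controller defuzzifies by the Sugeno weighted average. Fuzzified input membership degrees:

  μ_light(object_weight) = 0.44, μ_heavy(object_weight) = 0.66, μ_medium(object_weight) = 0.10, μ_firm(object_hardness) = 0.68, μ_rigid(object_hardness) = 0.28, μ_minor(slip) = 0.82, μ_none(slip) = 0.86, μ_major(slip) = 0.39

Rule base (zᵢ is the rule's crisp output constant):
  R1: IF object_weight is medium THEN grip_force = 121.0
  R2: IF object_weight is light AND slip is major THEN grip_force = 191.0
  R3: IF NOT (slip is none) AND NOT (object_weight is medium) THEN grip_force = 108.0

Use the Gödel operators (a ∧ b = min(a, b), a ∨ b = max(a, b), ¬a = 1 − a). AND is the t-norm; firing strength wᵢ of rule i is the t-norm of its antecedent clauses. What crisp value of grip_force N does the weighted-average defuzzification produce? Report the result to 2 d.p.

161.44

R1 (z=121.0): medium=0.10 → w = 0.10
R2 (z=191.0): light=0.44, major=0.39; AND[min(a, b)] → w = 0.39
R3 (z=108.0): ¬none=1−0.86=0.14, ¬medium=1−0.10=0.90; AND[min(a, b)] → w = 0.14
Weighted average = (0.10·121.0 + 0.39·191.0 + 0.14·108.0) / (0.10 + 0.39 + 0.14)
  = 101.7100 / 0.6300 = 161.44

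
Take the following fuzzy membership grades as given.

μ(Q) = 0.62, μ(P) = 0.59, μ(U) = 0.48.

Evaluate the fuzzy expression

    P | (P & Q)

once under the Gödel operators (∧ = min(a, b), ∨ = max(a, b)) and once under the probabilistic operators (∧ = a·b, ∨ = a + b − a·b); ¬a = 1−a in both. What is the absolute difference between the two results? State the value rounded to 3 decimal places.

Under Gödel:
  P & Q = min(a, b) on (0.59, 0.62) = 0.59
  P | (P & Q) = max(a, b) on (0.59, 0.59) = 0.59
  → value = 0.5900
Under probabilistic:
  P & Q = a·b on (0.5900, 0.6200) = 0.3658
  P | (P & Q) = a + b − a·b on (0.5900, 0.3658) = 0.7400
  → value = 0.7400
|0.5900 − 0.7400| = 0.150

0.150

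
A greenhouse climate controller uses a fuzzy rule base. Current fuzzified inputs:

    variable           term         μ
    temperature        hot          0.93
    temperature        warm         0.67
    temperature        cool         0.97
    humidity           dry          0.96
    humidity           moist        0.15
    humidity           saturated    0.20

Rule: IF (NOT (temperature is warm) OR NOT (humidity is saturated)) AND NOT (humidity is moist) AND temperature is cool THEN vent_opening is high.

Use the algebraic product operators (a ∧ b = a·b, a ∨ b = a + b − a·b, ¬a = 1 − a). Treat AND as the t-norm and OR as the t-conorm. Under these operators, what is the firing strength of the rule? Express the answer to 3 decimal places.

firing strength: (¬warm=1−0.67=0.33 OR ¬saturated=1−0.20=0.80) = 0.8660; AND[a·b] with ¬moist=1−0.15=0.85, cool=0.97 → w = 0.7140

0.714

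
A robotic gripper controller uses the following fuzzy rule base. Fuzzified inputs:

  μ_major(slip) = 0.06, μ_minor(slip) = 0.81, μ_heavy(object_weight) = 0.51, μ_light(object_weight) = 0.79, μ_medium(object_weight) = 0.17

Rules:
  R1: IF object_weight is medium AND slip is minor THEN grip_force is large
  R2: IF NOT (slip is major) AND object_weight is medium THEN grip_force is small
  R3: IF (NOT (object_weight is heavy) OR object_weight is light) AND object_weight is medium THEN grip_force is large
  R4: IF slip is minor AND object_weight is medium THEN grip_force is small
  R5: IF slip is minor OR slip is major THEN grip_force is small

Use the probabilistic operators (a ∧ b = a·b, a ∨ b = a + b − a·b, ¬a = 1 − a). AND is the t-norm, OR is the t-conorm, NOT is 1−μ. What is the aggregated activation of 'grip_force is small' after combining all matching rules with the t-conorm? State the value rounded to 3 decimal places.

R1: medium=0.17, minor=0.81; AND[a·b] → w = 0.1377
R2: ¬major=1−0.06=0.94, medium=0.17; AND[a·b] → w = 0.1598
R3: (¬heavy=1−0.51=0.49 OR light=0.79) = 0.8929; AND[a·b] with medium=0.17 → w = 0.1518
R4: minor=0.81, medium=0.17; AND[a·b] → w = 0.1377
R5: minor=0.81, major=0.06; OR[a + b − a·b] → w = 0.8214
Rules with consequent 'small': {R2, R4, R5} → strengths 0.1598, 0.1377, 0.8214
Aggregate via t-conorm [a + b − a·b]: 0.8706

0.871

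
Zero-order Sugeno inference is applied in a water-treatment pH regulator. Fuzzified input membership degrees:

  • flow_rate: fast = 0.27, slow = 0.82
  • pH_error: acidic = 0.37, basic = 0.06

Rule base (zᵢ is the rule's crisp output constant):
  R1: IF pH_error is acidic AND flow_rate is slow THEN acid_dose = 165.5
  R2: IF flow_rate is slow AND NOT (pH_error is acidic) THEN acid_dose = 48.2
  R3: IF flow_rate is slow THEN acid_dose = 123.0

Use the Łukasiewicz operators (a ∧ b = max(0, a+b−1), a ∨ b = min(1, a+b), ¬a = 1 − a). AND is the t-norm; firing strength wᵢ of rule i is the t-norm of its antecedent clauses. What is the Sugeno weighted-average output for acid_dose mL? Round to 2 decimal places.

R1 (z=165.5): acidic=0.37, slow=0.82; AND[max(0, a+b−1)] → w = 0.19
R2 (z=48.2): slow=0.82, ¬acidic=1−0.37=0.63; AND[max(0, a+b−1)] → w = 0.45
R3 (z=123.0): slow=0.82 → w = 0.82
Weighted average = (0.19·165.5 + 0.45·48.2 + 0.82·123.0) / (0.19 + 0.45 + 0.82)
  = 153.9950 / 1.4600 = 105.48

105.48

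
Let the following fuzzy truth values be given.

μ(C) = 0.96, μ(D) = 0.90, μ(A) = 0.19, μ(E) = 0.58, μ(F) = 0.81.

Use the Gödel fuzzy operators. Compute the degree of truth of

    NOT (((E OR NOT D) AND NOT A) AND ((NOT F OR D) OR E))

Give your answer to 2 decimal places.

NOT D = 1 − 0.90 = 0.10
E OR NOT D = max(a, b) on (0.58, 0.10) = 0.58
NOT A = 1 − 0.19 = 0.81
(E OR NOT D) AND NOT A = min(a, b) on (0.58, 0.81) = 0.58
NOT F = 1 − 0.81 = 0.19
NOT F OR D = max(a, b) on (0.19, 0.90) = 0.90
(NOT F OR D) OR E = max(a, b) on (0.90, 0.58) = 0.90
((E OR NOT D) AND NOT A) AND ((NOT F OR D) OR E) = min(a, b) on (0.58, 0.90) = 0.58
NOT (((E OR NOT D) AND NOT A) AND ((NOT F OR D) OR E)) = 1 − 0.58 = 0.42

0.42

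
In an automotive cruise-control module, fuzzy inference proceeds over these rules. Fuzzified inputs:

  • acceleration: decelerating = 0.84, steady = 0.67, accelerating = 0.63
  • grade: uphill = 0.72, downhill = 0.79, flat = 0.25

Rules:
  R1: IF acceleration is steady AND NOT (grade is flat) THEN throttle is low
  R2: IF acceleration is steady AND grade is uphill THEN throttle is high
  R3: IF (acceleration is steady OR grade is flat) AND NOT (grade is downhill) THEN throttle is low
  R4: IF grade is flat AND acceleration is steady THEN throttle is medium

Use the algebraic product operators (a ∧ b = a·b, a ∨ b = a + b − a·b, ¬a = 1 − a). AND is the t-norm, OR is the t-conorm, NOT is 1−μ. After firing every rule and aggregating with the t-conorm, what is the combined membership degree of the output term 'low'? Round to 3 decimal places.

0.581

R1: steady=0.67, ¬flat=1−0.25=0.75; AND[a·b] → w = 0.5025
R2: steady=0.67, uphill=0.72; AND[a·b] → w = 0.4824
R3: (steady=0.67 OR flat=0.25) = 0.7525; AND[a·b] with ¬downhill=1−0.79=0.21 → w = 0.1580
R4: flat=0.25, steady=0.67; AND[a·b] → w = 0.1675
Rules with consequent 'low': {R1, R3} → strengths 0.5025, 0.1580
Aggregate via t-conorm [a + b − a·b]: 0.5811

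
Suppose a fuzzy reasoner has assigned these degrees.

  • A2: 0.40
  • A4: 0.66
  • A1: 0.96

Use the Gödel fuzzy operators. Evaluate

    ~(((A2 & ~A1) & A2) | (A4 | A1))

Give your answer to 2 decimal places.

~A1 = 1 − 0.96 = 0.04
A2 & ~A1 = min(a, b) on (0.40, 0.04) = 0.04
(A2 & ~A1) & A2 = min(a, b) on (0.04, 0.40) = 0.04
A4 | A1 = max(a, b) on (0.66, 0.96) = 0.96
((A2 & ~A1) & A2) | (A4 | A1) = max(a, b) on (0.04, 0.96) = 0.96
~(((A2 & ~A1) & A2) | (A4 | A1)) = 1 − 0.96 = 0.04

0.04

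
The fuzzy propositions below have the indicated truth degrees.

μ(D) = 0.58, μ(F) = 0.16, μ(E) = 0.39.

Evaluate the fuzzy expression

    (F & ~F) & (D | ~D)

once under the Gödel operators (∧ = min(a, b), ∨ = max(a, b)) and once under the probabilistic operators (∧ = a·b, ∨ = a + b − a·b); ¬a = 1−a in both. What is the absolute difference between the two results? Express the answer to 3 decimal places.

Under Gödel:
  ~F = 1 − 0.16 = 0.84
  F & ~F = min(a, b) on (0.16, 0.84) = 0.16
  ~D = 1 − 0.58 = 0.42
  D | ~D = max(a, b) on (0.58, 0.42) = 0.58
  (F & ~F) & (D | ~D) = min(a, b) on (0.16, 0.58) = 0.16
  → value = 0.1600
Under probabilistic:
  ~F = 1 − 0.1600 = 0.8400
  F & ~F = a·b on (0.1600, 0.8400) = 0.1344
  ~D = 1 − 0.5800 = 0.4200
  D | ~D = a + b − a·b on (0.5800, 0.4200) = 0.7564
  (F & ~F) & (D | ~D) = a·b on (0.1344, 0.7564) = 0.1017
  → value = 0.1017
|0.1600 − 0.1017| = 0.058

0.058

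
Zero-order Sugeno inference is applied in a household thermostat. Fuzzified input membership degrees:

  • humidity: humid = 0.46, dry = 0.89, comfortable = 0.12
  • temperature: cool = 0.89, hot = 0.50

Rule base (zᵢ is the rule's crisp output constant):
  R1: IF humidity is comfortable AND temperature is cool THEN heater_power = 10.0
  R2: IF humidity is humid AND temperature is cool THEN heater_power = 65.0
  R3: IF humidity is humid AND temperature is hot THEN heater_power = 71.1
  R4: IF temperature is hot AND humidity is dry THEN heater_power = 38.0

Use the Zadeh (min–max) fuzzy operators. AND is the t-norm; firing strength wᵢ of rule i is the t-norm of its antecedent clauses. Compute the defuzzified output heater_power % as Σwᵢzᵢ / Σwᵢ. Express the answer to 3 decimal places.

R1 (z=10.0): comfortable=0.12, cool=0.89; AND[min(a, b)] → w = 0.12
R2 (z=65.0): humid=0.46, cool=0.89; AND[min(a, b)] → w = 0.46
R3 (z=71.1): humid=0.46, hot=0.50; AND[min(a, b)] → w = 0.46
R4 (z=38.0): hot=0.50, dry=0.89; AND[min(a, b)] → w = 0.50
Weighted average = (0.12·10.0 + 0.46·65.0 + 0.46·71.1 + 0.50·38.0) / (0.12 + 0.46 + 0.46 + 0.50)
  = 82.8060 / 1.5400 = 53.770

53.770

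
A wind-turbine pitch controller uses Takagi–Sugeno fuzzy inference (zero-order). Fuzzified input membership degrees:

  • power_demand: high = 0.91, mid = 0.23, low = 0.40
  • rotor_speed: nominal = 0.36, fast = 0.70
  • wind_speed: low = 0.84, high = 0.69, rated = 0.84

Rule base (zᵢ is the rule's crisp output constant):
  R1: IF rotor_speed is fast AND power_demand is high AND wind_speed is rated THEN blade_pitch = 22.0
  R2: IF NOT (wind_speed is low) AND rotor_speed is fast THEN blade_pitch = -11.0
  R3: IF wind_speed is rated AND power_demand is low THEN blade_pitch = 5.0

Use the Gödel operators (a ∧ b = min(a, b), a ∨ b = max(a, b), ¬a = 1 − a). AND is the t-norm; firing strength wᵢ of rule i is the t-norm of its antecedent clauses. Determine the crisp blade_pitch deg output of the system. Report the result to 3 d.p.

12.413

R1 (z=22.0): fast=0.70, high=0.91, rated=0.84; AND[min(a, b)] → w = 0.70
R2 (z=-11.0): ¬low=1−0.84=0.16, fast=0.70; AND[min(a, b)] → w = 0.16
R3 (z=5.0): rated=0.84, low=0.40; AND[min(a, b)] → w = 0.40
Weighted average = (0.70·22.0 + 0.16·-11.0 + 0.40·5.0) / (0.70 + 0.16 + 0.40)
  = 15.6400 / 1.2600 = 12.413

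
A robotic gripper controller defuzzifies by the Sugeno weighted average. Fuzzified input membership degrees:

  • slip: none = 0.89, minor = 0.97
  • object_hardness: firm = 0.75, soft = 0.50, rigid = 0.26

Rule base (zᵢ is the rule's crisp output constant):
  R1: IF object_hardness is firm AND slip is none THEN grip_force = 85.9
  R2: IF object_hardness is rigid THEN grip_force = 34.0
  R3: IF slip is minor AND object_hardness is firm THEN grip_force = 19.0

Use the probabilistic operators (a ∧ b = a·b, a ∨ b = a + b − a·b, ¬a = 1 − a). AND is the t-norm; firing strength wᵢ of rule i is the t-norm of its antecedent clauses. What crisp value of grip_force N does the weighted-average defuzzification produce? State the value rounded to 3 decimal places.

R1 (z=85.9): firm=0.75, none=0.89; AND[a·b] → w = 0.6675
R2 (z=34.0): rigid=0.26 → w = 0.2600
R3 (z=19.0): minor=0.97, firm=0.75; AND[a·b] → w = 0.7275
Weighted average = (0.6675·85.9 + 0.2600·34.0 + 0.7275·19.0) / (0.6675 + 0.2600 + 0.7275)
  = 80.0008 / 1.6550 = 48.339

48.339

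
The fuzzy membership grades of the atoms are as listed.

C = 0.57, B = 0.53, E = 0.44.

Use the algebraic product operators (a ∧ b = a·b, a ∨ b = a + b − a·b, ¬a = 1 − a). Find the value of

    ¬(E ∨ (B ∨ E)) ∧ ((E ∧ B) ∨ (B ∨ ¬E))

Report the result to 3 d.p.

0.124

B ∨ E = a + b − a·b on (0.5300, 0.4400) = 0.7368
E ∨ (B ∨ E) = a + b − a·b on (0.4400, 0.7368) = 0.8526
¬(E ∨ (B ∨ E)) = 1 − 0.8526 = 0.1474
E ∧ B = a·b on (0.4400, 0.5300) = 0.2332
¬E = 1 − 0.4400 = 0.5600
B ∨ ¬E = a + b − a·b on (0.5300, 0.5600) = 0.7932
(E ∧ B) ∨ (B ∨ ¬E) = a + b − a·b on (0.2332, 0.7932) = 0.8414
¬(E ∨ (B ∨ E)) ∧ ((E ∧ B) ∨ (B ∨ ¬E)) = a·b on (0.1474, 0.8414) = 0.1240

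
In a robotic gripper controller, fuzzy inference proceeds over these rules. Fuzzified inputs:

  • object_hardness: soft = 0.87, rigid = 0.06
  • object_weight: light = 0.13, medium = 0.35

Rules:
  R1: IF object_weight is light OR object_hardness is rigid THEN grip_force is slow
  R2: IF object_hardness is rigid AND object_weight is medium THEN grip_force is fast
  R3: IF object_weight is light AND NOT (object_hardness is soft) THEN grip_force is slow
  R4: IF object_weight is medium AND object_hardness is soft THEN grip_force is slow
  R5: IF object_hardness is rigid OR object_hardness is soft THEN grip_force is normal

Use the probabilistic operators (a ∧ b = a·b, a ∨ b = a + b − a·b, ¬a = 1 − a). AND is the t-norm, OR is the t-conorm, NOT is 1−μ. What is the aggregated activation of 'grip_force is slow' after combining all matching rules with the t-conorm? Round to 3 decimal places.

0.441

R1: light=0.13, rigid=0.06; OR[a + b − a·b] → w = 0.1822
R2: rigid=0.06, medium=0.35; AND[a·b] → w = 0.0210
R3: light=0.13, ¬soft=1−0.87=0.13; AND[a·b] → w = 0.0169
R4: medium=0.35, soft=0.87; AND[a·b] → w = 0.3045
R5: rigid=0.06, soft=0.87; OR[a + b − a·b] → w = 0.8778
Rules with consequent 'slow': {R1, R3, R4} → strengths 0.1822, 0.0169, 0.3045
Aggregate via t-conorm [a + b − a·b]: 0.4408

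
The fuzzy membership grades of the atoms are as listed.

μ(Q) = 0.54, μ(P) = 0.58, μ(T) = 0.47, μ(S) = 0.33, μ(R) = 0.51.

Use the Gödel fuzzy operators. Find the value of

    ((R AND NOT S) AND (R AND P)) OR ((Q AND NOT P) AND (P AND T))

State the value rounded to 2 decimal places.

0.51

NOT S = 1 − 0.33 = 0.67
R AND NOT S = min(a, b) on (0.51, 0.67) = 0.51
R AND P = min(a, b) on (0.51, 0.58) = 0.51
(R AND NOT S) AND (R AND P) = min(a, b) on (0.51, 0.51) = 0.51
NOT P = 1 − 0.58 = 0.42
Q AND NOT P = min(a, b) on (0.54, 0.42) = 0.42
P AND T = min(a, b) on (0.58, 0.47) = 0.47
(Q AND NOT P) AND (P AND T) = min(a, b) on (0.42, 0.47) = 0.42
((R AND NOT S) AND (R AND P)) OR ((Q AND NOT P) AND (P AND T)) = max(a, b) on (0.51, 0.42) = 0.51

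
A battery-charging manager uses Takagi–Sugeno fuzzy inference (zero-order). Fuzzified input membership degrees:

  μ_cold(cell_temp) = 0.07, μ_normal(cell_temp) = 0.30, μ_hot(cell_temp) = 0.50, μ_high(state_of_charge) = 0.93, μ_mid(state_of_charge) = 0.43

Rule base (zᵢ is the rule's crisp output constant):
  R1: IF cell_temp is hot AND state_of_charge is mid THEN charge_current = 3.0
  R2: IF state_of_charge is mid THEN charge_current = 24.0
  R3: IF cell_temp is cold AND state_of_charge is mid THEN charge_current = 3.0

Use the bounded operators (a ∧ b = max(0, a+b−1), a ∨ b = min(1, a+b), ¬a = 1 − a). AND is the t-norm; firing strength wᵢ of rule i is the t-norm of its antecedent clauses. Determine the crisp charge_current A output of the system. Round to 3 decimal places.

R1 (z=3.0): hot=0.50, mid=0.43; AND[max(0, a+b−1)] → w = 0.00
R2 (z=24.0): mid=0.43 → w = 0.43
R3 (z=3.0): cold=0.07, mid=0.43; AND[max(0, a+b−1)] → w = 0.00
Weighted average = (0.00·3.0 + 0.43·24.0 + 0.00·3.0) / (0.00 + 0.43 + 0.00)
  = 10.3200 / 0.4300 = 24.000

24.000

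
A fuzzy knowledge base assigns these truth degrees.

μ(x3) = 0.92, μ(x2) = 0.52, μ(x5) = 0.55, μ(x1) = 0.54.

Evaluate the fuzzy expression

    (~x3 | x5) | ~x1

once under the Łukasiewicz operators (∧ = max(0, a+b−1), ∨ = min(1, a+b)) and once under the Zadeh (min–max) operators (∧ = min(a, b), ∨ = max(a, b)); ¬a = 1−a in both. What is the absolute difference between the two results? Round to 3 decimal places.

0.450

Under Łukasiewicz:
  ~x3 = 1 − 0.92 = 0.08
  ~x3 | x5 = min(1, a+b) on (0.08, 0.55) = 0.63
  ~x1 = 1 − 0.54 = 0.46
  (~x3 | x5) | ~x1 = min(1, a+b) on (0.63, 0.46) = 1.00
  → value = 1.0000
Under Zadeh (min–max):
  ~x3 = 1 − 0.92 = 0.08
  ~x3 | x5 = max(a, b) on (0.08, 0.55) = 0.55
  ~x1 = 1 − 0.54 = 0.46
  (~x3 | x5) | ~x1 = max(a, b) on (0.55, 0.46) = 0.55
  → value = 0.5500
|1.0000 − 0.5500| = 0.450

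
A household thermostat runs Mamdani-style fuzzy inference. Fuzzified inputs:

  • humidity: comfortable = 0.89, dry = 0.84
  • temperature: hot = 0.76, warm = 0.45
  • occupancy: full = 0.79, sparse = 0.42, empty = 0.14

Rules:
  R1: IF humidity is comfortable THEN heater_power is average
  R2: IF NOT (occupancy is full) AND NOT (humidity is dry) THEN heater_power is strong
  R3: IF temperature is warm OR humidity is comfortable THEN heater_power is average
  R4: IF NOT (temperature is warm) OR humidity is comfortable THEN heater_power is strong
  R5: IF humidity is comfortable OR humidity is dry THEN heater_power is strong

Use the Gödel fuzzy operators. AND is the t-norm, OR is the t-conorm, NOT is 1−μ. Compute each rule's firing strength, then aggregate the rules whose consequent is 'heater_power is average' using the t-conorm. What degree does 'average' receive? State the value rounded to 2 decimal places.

R1: comfortable=0.89 → w = 0.89
R2: ¬full=1−0.79=0.21, ¬dry=1−0.84=0.16; AND[min(a, b)] → w = 0.16
R3: warm=0.45, comfortable=0.89; OR[max(a, b)] → w = 0.89
R4: ¬warm=1−0.45=0.55, comfortable=0.89; OR[max(a, b)] → w = 0.89
R5: comfortable=0.89, dry=0.84; OR[max(a, b)] → w = 0.89
Rules with consequent 'average': {R1, R3} → strengths 0.89, 0.89
Aggregate via t-conorm [max(a, b)]: 0.89

0.89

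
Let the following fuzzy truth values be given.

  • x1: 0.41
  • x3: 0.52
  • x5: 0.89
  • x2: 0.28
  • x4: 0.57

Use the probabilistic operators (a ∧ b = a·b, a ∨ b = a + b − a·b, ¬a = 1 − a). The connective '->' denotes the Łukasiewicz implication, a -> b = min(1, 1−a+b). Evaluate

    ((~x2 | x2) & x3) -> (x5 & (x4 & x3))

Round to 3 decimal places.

0.849

~x2 = 1 − 0.2800 = 0.7200
~x2 | x2 = a + b − a·b on (0.7200, 0.2800) = 0.7984
(~x2 | x2) & x3 = a·b on (0.7984, 0.5200) = 0.4152
x4 & x3 = a·b on (0.5700, 0.5200) = 0.2964
x5 & (x4 & x3) = a·b on (0.8900, 0.2964) = 0.2638
((~x2 | x2) & x3) -> (x5 & (x4 & x3))  [Łukasiewicz: min(1, 1−a+b)] with a=0.4152, b=0.2638 → 0.8486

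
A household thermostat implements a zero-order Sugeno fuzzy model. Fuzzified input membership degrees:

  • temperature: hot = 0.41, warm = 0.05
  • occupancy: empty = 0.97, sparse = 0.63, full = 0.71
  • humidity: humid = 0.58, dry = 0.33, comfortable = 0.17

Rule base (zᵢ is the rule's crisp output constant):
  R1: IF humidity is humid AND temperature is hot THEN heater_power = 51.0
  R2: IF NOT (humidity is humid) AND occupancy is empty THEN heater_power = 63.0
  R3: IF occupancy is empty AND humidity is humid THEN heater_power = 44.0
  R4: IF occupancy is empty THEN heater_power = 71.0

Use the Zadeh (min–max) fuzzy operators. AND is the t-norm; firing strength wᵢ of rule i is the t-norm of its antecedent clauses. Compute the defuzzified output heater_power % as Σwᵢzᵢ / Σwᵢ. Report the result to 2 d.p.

R1 (z=51.0): humid=0.58, hot=0.41; AND[min(a, b)] → w = 0.41
R2 (z=63.0): ¬humid=1−0.58=0.42, empty=0.97; AND[min(a, b)] → w = 0.42
R3 (z=44.0): empty=0.97, humid=0.58; AND[min(a, b)] → w = 0.58
R4 (z=71.0): empty=0.97 → w = 0.97
Weighted average = (0.41·51.0 + 0.42·63.0 + 0.58·44.0 + 0.97·71.0) / (0.41 + 0.42 + 0.58 + 0.97)
  = 141.7600 / 2.3800 = 59.56

59.56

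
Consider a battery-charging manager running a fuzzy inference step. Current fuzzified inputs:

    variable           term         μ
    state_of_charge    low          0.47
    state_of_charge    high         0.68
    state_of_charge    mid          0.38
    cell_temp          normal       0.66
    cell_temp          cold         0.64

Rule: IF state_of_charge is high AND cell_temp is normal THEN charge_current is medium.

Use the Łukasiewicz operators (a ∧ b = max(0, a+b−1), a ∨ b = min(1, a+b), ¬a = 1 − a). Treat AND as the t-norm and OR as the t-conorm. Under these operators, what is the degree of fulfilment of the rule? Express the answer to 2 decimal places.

firing strength: high=0.68, normal=0.66; AND[max(0, a+b−1)] → w = 0.34

0.34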